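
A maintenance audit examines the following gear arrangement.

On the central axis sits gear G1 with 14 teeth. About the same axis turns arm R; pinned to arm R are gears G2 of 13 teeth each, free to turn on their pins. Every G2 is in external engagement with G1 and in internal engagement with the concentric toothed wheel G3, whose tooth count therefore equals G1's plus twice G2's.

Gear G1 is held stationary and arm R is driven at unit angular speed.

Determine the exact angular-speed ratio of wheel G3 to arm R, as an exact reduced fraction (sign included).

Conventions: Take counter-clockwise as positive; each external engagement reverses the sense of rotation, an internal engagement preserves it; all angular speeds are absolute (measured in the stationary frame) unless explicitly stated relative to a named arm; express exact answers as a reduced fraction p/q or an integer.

recognized (axles ride arm R): planetary set, 14/13/40 teeth
ring teeth: 14 + 2·13 = 40
14(ω_sun−ω_arm) = −40(ω_ring−ω_arm),  ω_sun = 0, ω_arm = 1
ω_ring = 1 − (14/40)(0−1) = 27/20
ω_out/ω_in = 27/20

27/20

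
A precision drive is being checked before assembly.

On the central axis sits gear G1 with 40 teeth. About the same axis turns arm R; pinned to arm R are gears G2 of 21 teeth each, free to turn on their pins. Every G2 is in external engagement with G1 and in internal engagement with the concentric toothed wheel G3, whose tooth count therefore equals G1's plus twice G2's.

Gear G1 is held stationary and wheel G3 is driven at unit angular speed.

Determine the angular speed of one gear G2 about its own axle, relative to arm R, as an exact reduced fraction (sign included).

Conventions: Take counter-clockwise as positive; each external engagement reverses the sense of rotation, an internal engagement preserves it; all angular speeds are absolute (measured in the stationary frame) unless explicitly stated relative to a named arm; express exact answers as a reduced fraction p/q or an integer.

1640/1281

planetary set (40T centre, 21T on arm, 82T internal) — Willis relation
ring teeth: 40 + 2·21 = 82
40(ω_sun−ω_arm) = −82(ω_ring−ω_arm),  ω_sun = 0, ω_ring = 1
40(0−ω_arm) = −82(1−ω_arm)  ⇒  122·ω_arm = 82  ⇒  ω_arm = 41/61
sun–planet mesh: 40·(0−41/61) = −21·(ω_p−ω_arm)  ⇒  ω_p−ω_arm = 1640/1281
exact speed ratio = 1640/1281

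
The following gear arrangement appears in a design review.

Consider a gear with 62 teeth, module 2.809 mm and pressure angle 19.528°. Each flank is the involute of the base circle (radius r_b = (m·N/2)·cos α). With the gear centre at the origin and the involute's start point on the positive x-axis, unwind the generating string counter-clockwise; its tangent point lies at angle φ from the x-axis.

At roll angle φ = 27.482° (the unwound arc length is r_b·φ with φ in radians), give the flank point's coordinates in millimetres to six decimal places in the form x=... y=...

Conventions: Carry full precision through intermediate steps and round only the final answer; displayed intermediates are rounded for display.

x=90.974710 y=2.949959

topology: single-mesh involute geometry — m = 2.809, N = 62
pitch radius r_p = m·N/2 = 2.809·62/2 = 87.079000
base radius r_b = r_p·cos α = 87.079000·cos 19.528° = 82.070064
roll angle φ = 27.482° = 0.47965139 rad
x = r_b·(cos φ + φ·sin φ) = 90.974710
y = r_b·(sin φ − φ·cos φ) = 2.949959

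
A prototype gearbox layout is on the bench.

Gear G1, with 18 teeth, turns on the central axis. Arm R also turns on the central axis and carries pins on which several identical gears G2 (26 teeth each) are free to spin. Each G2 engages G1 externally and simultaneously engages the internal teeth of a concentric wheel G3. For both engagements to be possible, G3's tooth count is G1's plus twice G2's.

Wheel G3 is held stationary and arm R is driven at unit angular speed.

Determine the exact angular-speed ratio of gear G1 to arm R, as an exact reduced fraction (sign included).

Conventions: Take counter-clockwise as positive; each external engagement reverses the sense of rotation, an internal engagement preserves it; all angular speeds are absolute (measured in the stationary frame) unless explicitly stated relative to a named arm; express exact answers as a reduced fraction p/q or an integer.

topology: planetary set — G1 18T / G2 26T / G3 70T, arm = carrier (Willis)
ring teeth: 18 + 2·26 = 70
18(ω_sun−ω_arm) = −70(ω_ring−ω_arm),  ω_ring = 0, ω_arm = 1
ω_sun = 1 − (70/18)(0−1) = 44/9
ω_out/ω_in = 44/9

44/9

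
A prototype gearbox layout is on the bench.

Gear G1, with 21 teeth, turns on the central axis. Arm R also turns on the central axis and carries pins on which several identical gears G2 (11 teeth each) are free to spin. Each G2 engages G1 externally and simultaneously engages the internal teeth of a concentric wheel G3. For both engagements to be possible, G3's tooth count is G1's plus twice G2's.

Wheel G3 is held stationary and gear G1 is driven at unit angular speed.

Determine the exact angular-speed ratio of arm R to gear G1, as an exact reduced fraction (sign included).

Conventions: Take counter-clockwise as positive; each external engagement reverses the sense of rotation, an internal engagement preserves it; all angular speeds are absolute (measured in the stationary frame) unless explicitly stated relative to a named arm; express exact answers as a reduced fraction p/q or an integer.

topology: planetary set — G1 21T / G2 11T / G3 43T, arm = carrier (Willis)
ring teeth: 21 + 2·11 = 43
21(ω_sun−ω_arm) = −43(ω_ring−ω_arm),  ω_ring = 0, ω_sun = 1
21(1−ω_arm) = −43(0−ω_arm)  ⇒  64·ω_arm = 21  ⇒  ω_arm = 21/64
ω_out/ω_in = 21/64

21/64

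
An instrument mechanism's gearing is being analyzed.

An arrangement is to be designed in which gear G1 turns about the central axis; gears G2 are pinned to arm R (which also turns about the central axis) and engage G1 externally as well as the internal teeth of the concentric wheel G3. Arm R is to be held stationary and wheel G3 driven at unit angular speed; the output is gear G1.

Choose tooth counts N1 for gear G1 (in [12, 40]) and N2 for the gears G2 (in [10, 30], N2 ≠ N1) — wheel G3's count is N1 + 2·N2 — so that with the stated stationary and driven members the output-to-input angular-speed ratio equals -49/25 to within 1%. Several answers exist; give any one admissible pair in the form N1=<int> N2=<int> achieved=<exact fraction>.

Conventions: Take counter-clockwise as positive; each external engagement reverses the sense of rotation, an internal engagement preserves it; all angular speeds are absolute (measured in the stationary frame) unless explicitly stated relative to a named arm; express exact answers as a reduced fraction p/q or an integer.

design class (target -49/25): planetary set
Willis with ω_arm = 0: ω_sun/ω_ring = −N3/N1; set equal to -49/25  ⇒  N3/N1 = −(-49/25) = 49/25
N3 = N1 + 2·N2  ⇒  N2/N1 = (N3/N1 − 1)/2 = (49/25 − 1)/2 = 12/25
smallest multiple with N1 ≥ 12 and N2 ≥ 10: k = 1  ⇒  N1 = 1·25 = 25, N2 = 1·12 = 12 (N1 ≤ 40, N2 ≤ 30, N2 ≠ N1 ✓), N3 = 25 + 2·12 = 49
check: −N3/N1 with N1 = 25, N3 = 49 gives -49/25; |achieved − target| = 0 ≤ 49/2500 ✓

N1=25 N2=12 achieved=-49/25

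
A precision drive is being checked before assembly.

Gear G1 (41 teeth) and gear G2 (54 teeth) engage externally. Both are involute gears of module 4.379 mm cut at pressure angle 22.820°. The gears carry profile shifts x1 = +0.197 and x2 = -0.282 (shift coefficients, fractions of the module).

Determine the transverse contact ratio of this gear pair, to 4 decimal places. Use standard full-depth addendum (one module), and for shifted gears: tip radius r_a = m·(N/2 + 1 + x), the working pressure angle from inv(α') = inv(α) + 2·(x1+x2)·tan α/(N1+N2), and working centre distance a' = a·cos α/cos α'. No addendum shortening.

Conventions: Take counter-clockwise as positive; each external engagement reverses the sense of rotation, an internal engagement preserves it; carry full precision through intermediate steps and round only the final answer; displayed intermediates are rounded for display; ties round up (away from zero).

1.6119

topology: single-mesh involute geometry — m = 4.379, 41T/54T pair
base radii: r_b1 = 82.743046, r_b2 = 108.978646
tip radii: r_a1 = 95.011163, r_a2 = 121.377122
inv(α') = inv(22.820°) + 2·(+0.197-0.282)·tan α/(41+54) = 0.02173500  ⇒  α' = 22.57338°
a' = a·cos α / cos α' = 208.0025·cos 22.820°/cos 22.57338° = 207.628375
action lengths: √(r_a1²−r_b1²) = 46.698066, √(r_a2²−r_b2²) = 53.442122
base pitch p_b = π·m·cos α = 12.680241
CR = (46.698066 + 53.442122 − 207.628375·sin 22.57338°)/12.680241 = 1.611851
contact ratio ≈ 1.6119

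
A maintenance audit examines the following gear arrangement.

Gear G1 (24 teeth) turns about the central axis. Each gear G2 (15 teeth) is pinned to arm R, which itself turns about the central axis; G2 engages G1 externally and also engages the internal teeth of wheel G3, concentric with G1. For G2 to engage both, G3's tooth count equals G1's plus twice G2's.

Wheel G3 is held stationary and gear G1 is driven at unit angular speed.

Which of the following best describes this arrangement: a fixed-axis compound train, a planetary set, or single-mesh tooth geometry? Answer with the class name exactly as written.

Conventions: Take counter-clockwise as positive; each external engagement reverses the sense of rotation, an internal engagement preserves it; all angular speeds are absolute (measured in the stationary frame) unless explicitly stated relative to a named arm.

recognized (axles ride arm R): planetary set, 24/15/54 teeth
classification: planetary set

planetary set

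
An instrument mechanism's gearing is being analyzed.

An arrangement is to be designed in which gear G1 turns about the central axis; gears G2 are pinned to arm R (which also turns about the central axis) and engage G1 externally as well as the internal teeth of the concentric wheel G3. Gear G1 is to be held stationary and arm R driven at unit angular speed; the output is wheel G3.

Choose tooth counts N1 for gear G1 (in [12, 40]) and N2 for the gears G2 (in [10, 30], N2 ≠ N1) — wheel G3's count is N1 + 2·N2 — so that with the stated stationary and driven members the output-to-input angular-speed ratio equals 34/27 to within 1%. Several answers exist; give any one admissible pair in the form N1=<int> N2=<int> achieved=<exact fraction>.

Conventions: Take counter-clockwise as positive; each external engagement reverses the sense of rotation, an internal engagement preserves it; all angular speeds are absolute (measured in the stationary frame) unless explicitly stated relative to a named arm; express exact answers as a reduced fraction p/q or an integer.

N1=14 N2=20 achieved=34/27

planetary set to be sized for 34/27 (Willis relation)
Willis with ω_sun = 0: ω_ring/ω_arm = (N1+N3)/N3; set equal to 34/27  ⇒  N3/N1 = 1/(34/27 − 1) = 27/7
N3 = N1 + 2·N2  ⇒  N2/N1 = (N3/N1 − 1)/2 = (27/7 − 1)/2 = 10/7
smallest multiple with N1 ≥ 12 and N2 ≥ 10: k = 2  ⇒  N1 = 2·7 = 14, N2 = 2·10 = 20 (N1 ≤ 40, N2 ≤ 30, N2 ≠ N1 ✓), N3 = 14 + 2·20 = 54
check: (N1+N3)/N3 with N1 = 14, N3 = 54 gives 34/27; |achieved − target| = 0 ≤ 17/1350 ✓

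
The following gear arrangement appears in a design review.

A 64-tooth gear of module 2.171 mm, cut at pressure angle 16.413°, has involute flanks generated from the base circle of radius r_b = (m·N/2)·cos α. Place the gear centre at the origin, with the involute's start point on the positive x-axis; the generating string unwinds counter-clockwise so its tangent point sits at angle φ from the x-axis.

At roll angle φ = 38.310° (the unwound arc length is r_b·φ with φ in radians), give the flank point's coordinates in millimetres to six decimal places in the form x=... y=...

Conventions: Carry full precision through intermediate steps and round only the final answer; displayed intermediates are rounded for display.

x=79.913639 y=6.348148

recognized (one wheel, involute flank): single-mesh tooth geometry, m = 2.171, N = 64
pitch radius r_p = m·N/2 = 2.171·64/2 = 69.472000
base radius r_b = r_p·cos α = 69.472000·cos 16.413° = 66.641008
roll angle φ = 38.310° = 0.66863564 rad
x = r_b·(cos φ + φ·sin φ) = 79.913639
y = r_b·(sin φ − φ·cos φ) = 6.348148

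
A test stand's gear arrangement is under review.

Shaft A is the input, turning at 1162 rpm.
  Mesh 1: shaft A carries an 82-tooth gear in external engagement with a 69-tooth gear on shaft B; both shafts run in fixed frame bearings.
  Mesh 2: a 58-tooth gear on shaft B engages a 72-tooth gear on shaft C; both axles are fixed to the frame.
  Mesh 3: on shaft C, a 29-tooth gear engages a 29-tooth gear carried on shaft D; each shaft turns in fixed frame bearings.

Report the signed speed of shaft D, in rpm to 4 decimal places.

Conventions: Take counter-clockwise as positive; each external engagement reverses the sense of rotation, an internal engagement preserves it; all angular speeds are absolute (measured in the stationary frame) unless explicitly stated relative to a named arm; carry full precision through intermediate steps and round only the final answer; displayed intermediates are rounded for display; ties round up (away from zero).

-1112.4138 rpm

topology: fixed-axis compound train — 3 meshes, A→D
mesh 1 [82T→69T]: ω = 1162.0000×82/69 = 1380.9275 rpm, sense flips to −
mesh 2 [58T→72T]: ω = 1380.9275×58/72 = 1112.4138 rpm, sense flips to +
mesh 3 [29T→29T]: ω = 1112.4138×29/29 = 1112.4138 rpm, sense flips to −
signed output speed = -1112.4138 rpm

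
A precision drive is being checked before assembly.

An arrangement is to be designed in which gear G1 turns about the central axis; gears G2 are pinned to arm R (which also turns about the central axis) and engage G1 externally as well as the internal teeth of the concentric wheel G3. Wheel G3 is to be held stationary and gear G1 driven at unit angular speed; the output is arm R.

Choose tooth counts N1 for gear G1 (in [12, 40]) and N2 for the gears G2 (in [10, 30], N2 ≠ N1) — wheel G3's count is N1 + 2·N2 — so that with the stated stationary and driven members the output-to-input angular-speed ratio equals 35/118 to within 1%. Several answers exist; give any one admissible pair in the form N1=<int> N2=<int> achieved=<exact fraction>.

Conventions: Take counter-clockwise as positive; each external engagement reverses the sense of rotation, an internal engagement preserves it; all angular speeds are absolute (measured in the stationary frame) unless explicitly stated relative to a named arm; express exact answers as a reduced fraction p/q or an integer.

N1=35 N2=24 achieved=35/118

design class (target 35/118): planetary set
Willis with ω_ring = 0: ω_arm/ω_sun = N1/(N1+N3); set equal to 35/118  ⇒  N3/N1 = 1/(35/118) − 1 = 83/35
N3 = N1 + 2·N2  ⇒  N2/N1 = (N3/N1 − 1)/2 = (83/35 − 1)/2 = 24/35
smallest multiple with N1 ≥ 12 and N2 ≥ 10: k = 1  ⇒  N1 = 1·35 = 35, N2 = 1·24 = 24 (N1 ≤ 40, N2 ≤ 30, N2 ≠ N1 ✓), N3 = 35 + 2·24 = 83
check: N1/(N1+N3) with N1 = 35, N3 = 83 gives 35/118; |achieved − target| = 0 ≤ 7/2360 ✓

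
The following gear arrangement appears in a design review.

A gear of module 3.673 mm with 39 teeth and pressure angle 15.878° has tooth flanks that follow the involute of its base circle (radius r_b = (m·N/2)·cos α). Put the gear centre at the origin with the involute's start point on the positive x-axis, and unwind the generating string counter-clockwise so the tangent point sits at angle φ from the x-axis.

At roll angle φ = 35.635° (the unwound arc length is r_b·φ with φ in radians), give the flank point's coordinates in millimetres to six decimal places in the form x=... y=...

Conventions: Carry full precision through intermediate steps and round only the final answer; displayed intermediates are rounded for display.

topology: single-mesh involute geometry — m = 3.673, N = 39
pitch radius r_p = m·N/2 = 3.673·39/2 = 71.623500
base radius r_b = r_p·cos α = 71.623500·cos 15.878° = 68.890808
roll angle φ = 35.635° = 0.62194808 rad
x = r_b·(cos φ + φ·sin φ) = 80.953872
y = r_b·(sin φ − φ·cos φ) = 5.313848

x=80.953872 y=5.313848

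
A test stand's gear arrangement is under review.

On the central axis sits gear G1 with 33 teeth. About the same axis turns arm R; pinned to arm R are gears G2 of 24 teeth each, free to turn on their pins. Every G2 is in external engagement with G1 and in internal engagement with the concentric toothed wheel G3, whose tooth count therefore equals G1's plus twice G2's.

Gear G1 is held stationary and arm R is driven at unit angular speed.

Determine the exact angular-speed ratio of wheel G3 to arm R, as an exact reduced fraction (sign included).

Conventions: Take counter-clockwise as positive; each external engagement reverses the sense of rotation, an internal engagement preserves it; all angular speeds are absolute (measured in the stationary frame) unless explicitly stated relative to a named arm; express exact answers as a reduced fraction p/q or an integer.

38/27

topology: planetary set — G1 33T / G2 24T / G3 81T, arm = carrier (Willis)
ring teeth: 33 + 2·24 = 81
33(ω_sun−ω_arm) = −81(ω_ring−ω_arm),  ω_sun = 0, ω_arm = 1
ω_ring = 1 − (33/81)(0−1) = 38/27
ω_out/ω_in = 38/27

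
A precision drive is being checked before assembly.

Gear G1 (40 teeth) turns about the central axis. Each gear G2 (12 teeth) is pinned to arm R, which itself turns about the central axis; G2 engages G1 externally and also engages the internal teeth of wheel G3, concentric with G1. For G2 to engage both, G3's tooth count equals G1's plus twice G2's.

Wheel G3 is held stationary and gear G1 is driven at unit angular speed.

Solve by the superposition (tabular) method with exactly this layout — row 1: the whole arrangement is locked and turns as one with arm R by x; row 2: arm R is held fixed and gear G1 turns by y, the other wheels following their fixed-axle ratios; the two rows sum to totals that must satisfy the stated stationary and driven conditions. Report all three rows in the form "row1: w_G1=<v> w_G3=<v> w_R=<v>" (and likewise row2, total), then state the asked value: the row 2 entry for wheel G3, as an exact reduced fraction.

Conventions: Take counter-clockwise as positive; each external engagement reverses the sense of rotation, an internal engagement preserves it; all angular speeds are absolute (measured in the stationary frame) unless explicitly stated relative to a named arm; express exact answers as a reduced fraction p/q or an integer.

recognized (axles ride arm R): planetary set, 40/12/64 teeth
row 1 — lock + rotate with arm: ω_sun = ω_ring = ω_arm = x
row 2: sun turns y, ring = −(40/64)·y, arm 0
boundary: total ω_ring = x − (40/64)·y = 0 and total ω_sun = x + y = 1  ⇒  y = 8/13, x = 5/13
row 2 ring = −(40/64)·8/13 = -5/13
totals (row 1 + row 2): sun 5/13 + 8/13 = 1, ring 5/13 + (-5/13) = 0, arm 5/13 + 0 = 5/13
asked cell (row2, ring) = -5/13

row1: w_G1=5/13 w_G3=5/13 w_R=5/13
row2: w_G1=8/13 w_G3=-5/13 w_R=0
total: w_G1=1 w_G3=0 w_R=5/13
asked value: -5/13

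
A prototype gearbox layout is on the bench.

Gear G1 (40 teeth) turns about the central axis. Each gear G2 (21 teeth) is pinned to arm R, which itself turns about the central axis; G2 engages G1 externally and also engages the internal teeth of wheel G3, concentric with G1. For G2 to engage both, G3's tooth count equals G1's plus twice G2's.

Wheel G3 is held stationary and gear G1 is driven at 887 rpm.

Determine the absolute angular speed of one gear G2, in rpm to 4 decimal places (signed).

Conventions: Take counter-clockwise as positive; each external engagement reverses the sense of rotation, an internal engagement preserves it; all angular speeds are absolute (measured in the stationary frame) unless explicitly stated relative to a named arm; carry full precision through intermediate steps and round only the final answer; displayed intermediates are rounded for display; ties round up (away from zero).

-844.7619 rpm

class = planetary set [G3 = 40+2·21 = 82; Willis about the carrier]
normalise by the input: solve with ω_sun = 1, then scale by 887 rpm
ring teeth: 40 + 2·21 = 82
40(ω_sun−ω_arm) = −82(ω_ring−ω_arm),  ω_ring = 0, ω_sun = 1
40(1−ω_arm) = −82(0−ω_arm)  ⇒  122·ω_arm = 40  ⇒  ω_arm = 20/61
sun–planet mesh: 40·(1−20/61) = −21·(ω_p−ω_arm)  ⇒  ω_p−ω_arm = -1640/1281
ω_p = 20/61 − 1640/1281 = -20/21
scale: ω_p = -20/21 × 887 rpm = -844.7619 rpm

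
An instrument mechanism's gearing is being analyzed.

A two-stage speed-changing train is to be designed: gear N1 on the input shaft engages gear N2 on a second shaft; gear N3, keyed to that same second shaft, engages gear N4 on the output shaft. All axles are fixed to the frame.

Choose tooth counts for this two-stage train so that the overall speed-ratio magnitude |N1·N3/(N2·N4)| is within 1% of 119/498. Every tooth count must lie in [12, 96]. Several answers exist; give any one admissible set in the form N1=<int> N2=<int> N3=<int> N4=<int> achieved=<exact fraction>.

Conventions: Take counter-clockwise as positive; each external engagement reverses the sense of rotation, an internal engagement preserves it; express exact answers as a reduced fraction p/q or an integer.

N1=14 N2=12 N3=17 N4=83 achieved=119/498

class = fixed-axis compound train [2-stage, 119/498 wanted]
target = 119/498 in lowest terms: an exact hit needs N1·N3 = k·119 and N2·N4 = k·498 for one integer k, every count in [12, 96]; additionally prefer no 1:1 stage (N1 ≠ N2, N3 ≠ N4)
k = 1: no 1:1-free in-range split of k·119 and k·498 into factor pairs; take k = 2
k = 2: N1·N3 = 238 = 14·17, N2·N4 = 996 = 12·83
achieved = 14·17/(12·83) = 119/498; |achieved − target| = 0 ≤ 119/49800 ✓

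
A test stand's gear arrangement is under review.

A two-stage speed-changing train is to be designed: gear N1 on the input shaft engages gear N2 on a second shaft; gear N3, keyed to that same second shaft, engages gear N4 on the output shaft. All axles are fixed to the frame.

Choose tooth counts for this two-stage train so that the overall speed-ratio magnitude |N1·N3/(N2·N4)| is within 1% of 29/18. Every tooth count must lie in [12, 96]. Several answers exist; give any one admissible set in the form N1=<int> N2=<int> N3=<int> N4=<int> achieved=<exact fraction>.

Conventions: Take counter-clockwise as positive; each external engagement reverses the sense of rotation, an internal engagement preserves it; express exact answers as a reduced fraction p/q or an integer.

N1=12 N2=18 N3=29 N4=12 achieved=29/18

design class (target 29/18): fixed-axis compound train
target = 29/18 in lowest terms: an exact hit needs N1·N3 = k·29 and N2·N4 = k·18 for one integer k, every count in [12, 96]; additionally prefer no 1:1 stage (N1 ≠ N2, N3 ≠ N4)
k = 1…11: no 1:1-free in-range split of k·29 and k·18 into factor pairs; take k = 12
k = 12: N1·N3 = 348 = 12·29, N2·N4 = 216 = 18·12
achieved = 12·29/(18·12) = 29/18; |achieved − target| = 0 ≤ 29/1800 ✓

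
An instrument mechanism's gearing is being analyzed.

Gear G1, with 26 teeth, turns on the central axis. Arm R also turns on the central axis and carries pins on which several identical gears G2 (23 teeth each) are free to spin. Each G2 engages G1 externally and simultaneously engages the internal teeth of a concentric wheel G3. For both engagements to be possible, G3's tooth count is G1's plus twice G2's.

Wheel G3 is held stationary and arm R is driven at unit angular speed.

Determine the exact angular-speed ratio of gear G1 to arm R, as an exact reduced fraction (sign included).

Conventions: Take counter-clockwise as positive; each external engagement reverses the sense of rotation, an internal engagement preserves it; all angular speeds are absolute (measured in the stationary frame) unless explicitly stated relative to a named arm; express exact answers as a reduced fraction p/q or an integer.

49/13

class = planetary set [G3 = 26+2·23 = 72; Willis about the carrier]
ring teeth: 26 + 2·23 = 72
26(ω_sun−ω_arm) = −72(ω_ring−ω_arm),  ω_ring = 0, ω_arm = 1
ω_sun = 1 − (72/26)(0−1) = 49/13
ω_out/ω_in = 49/13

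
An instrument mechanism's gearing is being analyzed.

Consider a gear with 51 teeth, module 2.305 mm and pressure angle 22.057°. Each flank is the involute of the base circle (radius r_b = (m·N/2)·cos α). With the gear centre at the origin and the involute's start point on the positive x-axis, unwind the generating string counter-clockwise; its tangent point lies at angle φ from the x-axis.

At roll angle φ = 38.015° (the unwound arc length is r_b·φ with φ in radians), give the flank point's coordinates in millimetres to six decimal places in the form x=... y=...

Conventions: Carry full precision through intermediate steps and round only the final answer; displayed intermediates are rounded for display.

x=65.178428 y=5.073853

class = single-mesh tooth geometry [base-circle involute, m = 2.305, 51T]
pitch radius r_p = m·N/2 = 2.305·51/2 = 58.777500
base radius r_b = r_p·cos α = 58.777500·cos 22.057° = 54.475617
roll angle φ = 38.015° = 0.66348692 rad
x = r_b·(cos φ + φ·sin φ) = 65.178428
y = r_b·(sin φ − φ·cos φ) = 5.073853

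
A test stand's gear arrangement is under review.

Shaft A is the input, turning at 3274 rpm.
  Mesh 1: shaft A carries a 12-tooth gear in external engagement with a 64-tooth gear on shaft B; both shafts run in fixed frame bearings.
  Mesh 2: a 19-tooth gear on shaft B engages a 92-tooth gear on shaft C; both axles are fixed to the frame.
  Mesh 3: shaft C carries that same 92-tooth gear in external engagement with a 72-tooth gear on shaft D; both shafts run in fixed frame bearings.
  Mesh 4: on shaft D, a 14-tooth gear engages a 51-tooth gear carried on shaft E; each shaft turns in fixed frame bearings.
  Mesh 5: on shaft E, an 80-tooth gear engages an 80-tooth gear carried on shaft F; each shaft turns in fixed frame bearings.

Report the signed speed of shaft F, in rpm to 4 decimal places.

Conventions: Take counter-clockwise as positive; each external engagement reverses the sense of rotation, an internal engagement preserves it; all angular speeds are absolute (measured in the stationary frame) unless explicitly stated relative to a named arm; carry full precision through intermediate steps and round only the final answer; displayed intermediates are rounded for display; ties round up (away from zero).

-44.4692 rpm

topology: fixed-axis compound train — 5 meshes, A→F
mesh 1 [12T→64T]: ω = 3274.0000×12/64 = 613.8750 rpm, sense flips to −
mesh 2 [19T→92T]: ω = 613.8750×19/92 = 126.7785 rpm, sense flips to +
mesh 3 [92T→72T]: ω = 126.7785×92/72 = 161.9948 rpm, sense flips to −
mesh 4 [14T→51T]: ω = 161.9948×14/51 = 44.4692 rpm, sense flips to +
mesh 5 [80T→80T]: ω = 44.4692×80/80 = 44.4692 rpm, sense flips to −
signed output speed = -44.4692 rpm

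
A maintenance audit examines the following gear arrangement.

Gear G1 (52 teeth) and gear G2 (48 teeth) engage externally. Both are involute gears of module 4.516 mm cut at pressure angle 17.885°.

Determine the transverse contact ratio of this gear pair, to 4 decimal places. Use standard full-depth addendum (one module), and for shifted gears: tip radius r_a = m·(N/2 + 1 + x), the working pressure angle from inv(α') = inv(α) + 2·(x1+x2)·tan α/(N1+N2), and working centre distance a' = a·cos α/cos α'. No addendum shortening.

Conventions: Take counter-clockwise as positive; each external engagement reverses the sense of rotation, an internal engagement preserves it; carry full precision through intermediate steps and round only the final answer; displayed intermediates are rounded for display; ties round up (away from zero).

topology: single-mesh involute geometry — m = 4.516, 52T/48T pair
base radii: r_b1 = 111.741853, r_b2 = 103.146326
tip radii: r_a1 = 121.932000, r_a2 = 112.900000
no profile shift: α' = α, a' = a
action lengths: √(r_a1²−r_b1²) = 48.797244, √(r_a2²−r_b2²) = 45.904744
base pitch p_b = π·m·cos α = 13.501822
CR = (48.797244 + 45.904744 − 225.800000·sin 17.88500°)/13.501822 = 1.878052
contact ratio ≈ 1.8781

1.8781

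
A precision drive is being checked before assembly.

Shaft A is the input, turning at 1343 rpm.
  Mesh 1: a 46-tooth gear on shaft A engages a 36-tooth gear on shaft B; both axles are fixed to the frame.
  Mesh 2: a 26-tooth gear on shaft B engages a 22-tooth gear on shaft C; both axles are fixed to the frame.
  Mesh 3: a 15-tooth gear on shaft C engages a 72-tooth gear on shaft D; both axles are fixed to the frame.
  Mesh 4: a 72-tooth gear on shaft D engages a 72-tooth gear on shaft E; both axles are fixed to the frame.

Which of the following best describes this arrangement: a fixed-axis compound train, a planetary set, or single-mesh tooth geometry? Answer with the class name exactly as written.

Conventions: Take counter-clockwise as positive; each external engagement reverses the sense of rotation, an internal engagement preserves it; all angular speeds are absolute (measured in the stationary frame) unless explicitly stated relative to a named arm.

topology: fixed-axis compound train — 4 meshes, A→E
classification: fixed-axis compound train

fixed-axis compound train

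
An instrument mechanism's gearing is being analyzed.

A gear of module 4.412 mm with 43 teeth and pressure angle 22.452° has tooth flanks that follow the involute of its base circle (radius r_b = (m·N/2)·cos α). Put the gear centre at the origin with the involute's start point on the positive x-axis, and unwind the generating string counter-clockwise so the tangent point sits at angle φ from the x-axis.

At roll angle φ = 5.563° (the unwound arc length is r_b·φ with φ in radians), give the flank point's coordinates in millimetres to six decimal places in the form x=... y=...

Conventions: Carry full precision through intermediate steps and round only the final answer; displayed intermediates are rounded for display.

single-mesh involute tooth geometry (43T wheel at module 4.412)
pitch radius r_p = m·N/2 = 4.412·43/2 = 94.858000
base radius r_b = r_p·cos α = 94.858000·cos 22.452° = 87.667745
roll angle φ = 5.563° = 0.09709267 rad
x = r_b·(cos φ + φ·sin φ) = 88.079993
y = r_b·(sin φ − φ·cos φ) = 0.026722

x=88.079993 y=0.026722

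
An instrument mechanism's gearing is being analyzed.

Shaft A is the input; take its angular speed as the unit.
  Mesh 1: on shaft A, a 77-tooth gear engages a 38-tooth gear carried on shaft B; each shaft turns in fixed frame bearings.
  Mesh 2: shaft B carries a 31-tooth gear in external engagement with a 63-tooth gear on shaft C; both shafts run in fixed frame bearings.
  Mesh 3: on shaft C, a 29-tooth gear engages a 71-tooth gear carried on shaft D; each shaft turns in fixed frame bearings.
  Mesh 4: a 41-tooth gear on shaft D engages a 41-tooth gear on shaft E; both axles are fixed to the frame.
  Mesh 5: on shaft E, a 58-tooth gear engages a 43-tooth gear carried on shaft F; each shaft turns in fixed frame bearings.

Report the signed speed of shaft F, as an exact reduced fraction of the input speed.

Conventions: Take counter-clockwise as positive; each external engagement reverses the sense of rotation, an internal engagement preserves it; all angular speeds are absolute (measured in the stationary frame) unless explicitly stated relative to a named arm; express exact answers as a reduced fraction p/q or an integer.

5-mesh fixed-axis compound train (all bearings frame-fixed)
mesh 1 [77T→38T]: |ω|/ω_in = 1×77/38 = 77/38, sense flips to −
mesh 2 [31T→63T]: |ω|/ω_in = (77/38)×31/63 = 341/342, sense flips to +
mesh 3 [29T→71T]: |ω|/ω_in = (341/342)×29/71 = 9889/24282, sense flips to −
mesh 4 [41T→41T]: |ω|/ω_in = (9889/24282)×41/41 = 9889/24282, sense flips to +
mesh 5 [58T→43T]: |ω|/ω_in = (9889/24282)×58/43 = 286781/522063, sense flips to −
signed output speed (× input speed) = -286781/522063

-286781/522063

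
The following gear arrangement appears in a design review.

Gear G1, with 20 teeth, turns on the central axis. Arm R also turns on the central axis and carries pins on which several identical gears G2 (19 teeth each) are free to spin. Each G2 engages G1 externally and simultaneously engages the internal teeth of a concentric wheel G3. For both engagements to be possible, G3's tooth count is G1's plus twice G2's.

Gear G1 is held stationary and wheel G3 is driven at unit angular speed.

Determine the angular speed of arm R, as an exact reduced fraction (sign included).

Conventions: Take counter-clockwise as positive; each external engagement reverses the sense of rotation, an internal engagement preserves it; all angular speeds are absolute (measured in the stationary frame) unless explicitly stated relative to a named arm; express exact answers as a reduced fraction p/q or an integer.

29/39

recognized (axles ride arm R): planetary set, 20/19/58 teeth
ring teeth: 20 + 2·19 = 58
20(ω_sun−ω_arm) = −58(ω_ring−ω_arm),  ω_sun = 0, ω_ring = 1
20(0−ω_arm) = −58(1−ω_arm)  ⇒  78·ω_arm = 58  ⇒  ω_arm = 29/39
exact speed ratio = 29/39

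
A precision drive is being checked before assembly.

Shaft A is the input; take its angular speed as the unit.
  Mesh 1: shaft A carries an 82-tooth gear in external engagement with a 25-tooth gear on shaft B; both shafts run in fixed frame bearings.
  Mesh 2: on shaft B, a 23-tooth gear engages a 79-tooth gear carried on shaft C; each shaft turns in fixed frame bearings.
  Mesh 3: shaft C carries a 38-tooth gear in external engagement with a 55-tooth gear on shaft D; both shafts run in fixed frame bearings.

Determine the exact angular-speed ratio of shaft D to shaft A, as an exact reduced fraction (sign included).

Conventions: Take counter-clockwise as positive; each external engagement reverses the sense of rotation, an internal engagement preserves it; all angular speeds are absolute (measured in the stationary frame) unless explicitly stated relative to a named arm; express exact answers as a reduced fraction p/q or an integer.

-71668/108625

class = fixed-axis compound train [3 meshes; 3 ratios multiply, 3 sense flips]
mesh 1 [82T→25T]: running ratio 82/25, sense −
mesh 2 [23T→79T]: running ratio 1886/1975, sense +
mesh 3 [38T→55T]: running ratio 71668/108625, sense −
ω_out/ω_in = -71668/108625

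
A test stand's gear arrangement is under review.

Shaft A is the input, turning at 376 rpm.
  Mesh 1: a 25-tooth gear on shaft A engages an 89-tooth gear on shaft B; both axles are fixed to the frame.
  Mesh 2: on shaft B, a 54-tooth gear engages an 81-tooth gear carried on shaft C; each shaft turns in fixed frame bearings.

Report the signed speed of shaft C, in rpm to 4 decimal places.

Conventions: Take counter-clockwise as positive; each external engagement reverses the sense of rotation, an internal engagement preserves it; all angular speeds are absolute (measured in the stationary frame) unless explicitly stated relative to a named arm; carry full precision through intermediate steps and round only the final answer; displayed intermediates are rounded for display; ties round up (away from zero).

+70.4120 rpm

topology: fixed-axis compound train — 2 meshes, A→C
mesh 1 [25T→89T]: ω = 376.0000×25/89 = 105.6180 rpm, sense flips to −
mesh 2 [54T→81T]: ω = 105.6180×54/81 = 70.4120 rpm, sense flips to +
signed output speed = +70.4120 rpm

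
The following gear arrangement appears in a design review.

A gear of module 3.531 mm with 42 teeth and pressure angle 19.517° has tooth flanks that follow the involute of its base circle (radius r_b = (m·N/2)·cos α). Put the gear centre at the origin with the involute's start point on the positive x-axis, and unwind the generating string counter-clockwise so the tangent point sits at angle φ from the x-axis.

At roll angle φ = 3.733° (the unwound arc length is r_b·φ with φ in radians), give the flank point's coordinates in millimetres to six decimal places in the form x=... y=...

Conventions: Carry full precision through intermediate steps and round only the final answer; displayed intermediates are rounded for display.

x=70.038645 y=0.006440

class = single-mesh tooth geometry [base-circle involute, m = 3.531, 42T]
pitch radius r_p = m·N/2 = 3.531·42/2 = 74.151000
base radius r_b = r_p·cos α = 74.151000·cos 19.517° = 69.890462
roll angle φ = 3.733° = 0.06515314 rad
x = r_b·(cos φ + φ·sin φ) = 70.038645
y = r_b·(sin φ − φ·cos φ) = 0.006440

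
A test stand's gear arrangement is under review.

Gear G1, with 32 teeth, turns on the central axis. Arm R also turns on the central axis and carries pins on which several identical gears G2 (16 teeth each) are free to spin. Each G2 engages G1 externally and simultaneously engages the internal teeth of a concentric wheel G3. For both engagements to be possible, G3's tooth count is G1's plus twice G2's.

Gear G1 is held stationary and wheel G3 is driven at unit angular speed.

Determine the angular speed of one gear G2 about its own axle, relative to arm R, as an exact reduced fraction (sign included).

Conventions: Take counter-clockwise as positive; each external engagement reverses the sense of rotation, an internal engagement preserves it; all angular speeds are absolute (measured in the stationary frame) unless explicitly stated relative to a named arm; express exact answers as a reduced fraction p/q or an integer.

4/3

planetary set (32T centre, 16T on arm, 64T internal) — Willis relation
ring teeth: 32 + 2·16 = 64
32(ω_sun−ω_arm) = −64(ω_ring−ω_arm),  ω_sun = 0, ω_ring = 1
32(0−ω_arm) = −64(1−ω_arm)  ⇒  96·ω_arm = 64  ⇒  ω_arm = 2/3
sun–planet mesh: 32·(0−2/3) = −16·(ω_p−ω_arm)  ⇒  ω_p−ω_arm = 4/3
exact speed ratio = 4/3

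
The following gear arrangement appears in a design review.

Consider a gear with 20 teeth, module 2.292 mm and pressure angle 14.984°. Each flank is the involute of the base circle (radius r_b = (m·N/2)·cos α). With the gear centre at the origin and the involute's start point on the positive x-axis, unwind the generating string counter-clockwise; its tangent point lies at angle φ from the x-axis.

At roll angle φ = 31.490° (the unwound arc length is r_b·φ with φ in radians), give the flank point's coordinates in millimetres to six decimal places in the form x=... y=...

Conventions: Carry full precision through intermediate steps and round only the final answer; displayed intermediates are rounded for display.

recognized (one wheel, involute flank): single-mesh tooth geometry, m = 2.292, N = 20
pitch radius r_p = m·N/2 = 2.292·20/2 = 22.920000
base radius r_b = r_p·cos α = 22.920000·cos 14.984° = 22.140676
roll angle φ = 31.490° = 0.54960418 rad
x = r_b·(cos φ + φ·sin φ) = 25.236317
y = r_b·(sin φ − φ·cos φ) = 1.188623

x=25.236317 y=1.188623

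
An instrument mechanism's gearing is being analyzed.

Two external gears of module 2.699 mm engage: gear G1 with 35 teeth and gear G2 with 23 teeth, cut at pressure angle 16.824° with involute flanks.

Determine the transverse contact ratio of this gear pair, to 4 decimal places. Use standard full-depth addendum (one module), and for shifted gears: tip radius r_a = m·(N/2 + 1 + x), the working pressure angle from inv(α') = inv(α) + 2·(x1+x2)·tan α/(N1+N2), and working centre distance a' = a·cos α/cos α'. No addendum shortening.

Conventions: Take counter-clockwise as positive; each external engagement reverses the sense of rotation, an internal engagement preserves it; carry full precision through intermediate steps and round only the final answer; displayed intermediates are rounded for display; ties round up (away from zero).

class = single-mesh tooth geometry [involute pair 35T × 23T, m = 2.699]
base radii: r_b1 = 45.210871, r_b2 = 29.710001
tip radii: r_a1 = 49.931500, r_a2 = 33.737500
no profile shift: α' = α, a' = a
action lengths: √(r_a1²−r_b1²) = 21.192731, √(r_a2²−r_b2²) = 15.985455
base pitch p_b = π·m·cos α = 8.116237
CR = (21.192731 + 15.985455 − 78.271000·sin 16.82400°)/8.116237 = 1.789499
contact ratio ≈ 1.7895

1.7895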